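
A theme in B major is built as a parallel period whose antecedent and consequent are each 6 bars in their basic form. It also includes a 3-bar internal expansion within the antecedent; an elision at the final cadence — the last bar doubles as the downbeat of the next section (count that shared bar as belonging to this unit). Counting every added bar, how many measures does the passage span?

Basic parallel period: 6 + 6 = 12 bars.
12 (basic form) + 3 (internal expansion) = 15.
The elision shares a bar with the next section but does not change this unit's count.

15 measures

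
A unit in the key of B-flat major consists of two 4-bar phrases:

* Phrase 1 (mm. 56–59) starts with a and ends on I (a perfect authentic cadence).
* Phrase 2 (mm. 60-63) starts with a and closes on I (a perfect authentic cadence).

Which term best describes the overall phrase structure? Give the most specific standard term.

repeated phrase

Both phrases have the same opening (a) and the same cadence (perfect authentic cadence): the second is a restatement, not a consequent, so this is a repeated phrase rather than a period.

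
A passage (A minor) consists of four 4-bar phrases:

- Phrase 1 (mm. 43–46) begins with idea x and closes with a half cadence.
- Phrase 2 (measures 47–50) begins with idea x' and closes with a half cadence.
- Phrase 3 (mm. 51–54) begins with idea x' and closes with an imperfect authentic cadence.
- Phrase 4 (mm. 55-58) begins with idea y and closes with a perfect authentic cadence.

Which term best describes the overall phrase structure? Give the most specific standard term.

parallel double period

Four phrases in two halves: the first half (mm. 43–50) ends with a half cadence, the second (bars 51–58) with a perfect authentic cadence — a large antecedent–consequent pair, i.e. a double period.
Phrase 3 begins with the same material as phrase 1, making it parallel.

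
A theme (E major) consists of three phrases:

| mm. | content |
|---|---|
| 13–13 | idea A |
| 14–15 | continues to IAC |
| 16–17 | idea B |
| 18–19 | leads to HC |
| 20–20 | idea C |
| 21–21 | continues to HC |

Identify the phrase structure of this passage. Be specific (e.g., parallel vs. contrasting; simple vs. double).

The final phrase closes with a half cadence, which is not stronger than the preceding half cadence; the 3 phrases lack an overall antecedent–consequent design and so form a phrase group.

phrase group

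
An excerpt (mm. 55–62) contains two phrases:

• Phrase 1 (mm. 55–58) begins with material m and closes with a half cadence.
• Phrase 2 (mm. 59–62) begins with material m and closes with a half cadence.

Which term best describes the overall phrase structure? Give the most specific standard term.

repeated phrase

Both phrases have the same opening (m) and the same cadence (half cadence): the second is a restatement, not a consequent, so this is a repeated phrase rather than a period.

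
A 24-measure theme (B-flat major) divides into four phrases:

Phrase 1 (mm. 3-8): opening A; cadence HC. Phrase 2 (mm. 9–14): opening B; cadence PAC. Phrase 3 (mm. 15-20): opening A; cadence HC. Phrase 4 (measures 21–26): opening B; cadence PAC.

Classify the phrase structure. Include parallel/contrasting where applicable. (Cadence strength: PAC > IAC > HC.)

repeated period

The cadence pattern HC–PAC–HC–PAC is weak–strong twice, and phrases 3–4 restate phrases 1–2: a period heard twice, not a double period (which would end weakly at phrase 2).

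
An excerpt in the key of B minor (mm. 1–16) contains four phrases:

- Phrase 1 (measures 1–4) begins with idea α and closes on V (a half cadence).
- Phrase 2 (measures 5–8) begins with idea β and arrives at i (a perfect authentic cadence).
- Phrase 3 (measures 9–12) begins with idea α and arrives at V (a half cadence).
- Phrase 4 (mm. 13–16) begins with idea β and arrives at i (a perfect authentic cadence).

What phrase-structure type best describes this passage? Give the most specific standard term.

repeated period

The cadence pattern HC–PAC–HC–PAC is weak–strong twice, and phrases 3–4 restate phrases 1–2: a period heard twice, not a double period (which would end weakly at phrase 2).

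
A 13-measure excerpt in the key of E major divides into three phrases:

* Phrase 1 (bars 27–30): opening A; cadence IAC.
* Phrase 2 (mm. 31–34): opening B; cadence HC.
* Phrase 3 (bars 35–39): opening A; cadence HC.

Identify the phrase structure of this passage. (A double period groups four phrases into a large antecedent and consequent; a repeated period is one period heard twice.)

The final phrase closes with a half cadence, which is not stronger than the preceding half cadence; the 3 phrases lack an overall antecedent–consequent design and so form a phrase group.

phrase group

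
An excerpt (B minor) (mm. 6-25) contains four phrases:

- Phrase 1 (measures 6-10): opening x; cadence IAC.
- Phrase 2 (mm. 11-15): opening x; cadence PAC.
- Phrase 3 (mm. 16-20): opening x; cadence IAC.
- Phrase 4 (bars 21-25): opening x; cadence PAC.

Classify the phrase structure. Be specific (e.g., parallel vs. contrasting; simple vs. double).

The cadence pattern IAC–PAC–IAC–PAC is weak–strong twice, and phrases 3–4 restate phrases 1–2: a period heard twice, not a double period (which would end weakly at phrase 2).

repeated period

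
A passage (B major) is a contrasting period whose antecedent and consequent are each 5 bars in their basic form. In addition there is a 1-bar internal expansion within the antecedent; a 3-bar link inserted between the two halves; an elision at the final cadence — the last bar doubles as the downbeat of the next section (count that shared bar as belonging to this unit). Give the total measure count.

Basic contrasting period: 5 + 5 = 10 bars.
10 (basic form) + 1 (internal expansion) + 3 (link) = 14.
The elision shares a bar with the next section but does not change this unit's count.

14 measures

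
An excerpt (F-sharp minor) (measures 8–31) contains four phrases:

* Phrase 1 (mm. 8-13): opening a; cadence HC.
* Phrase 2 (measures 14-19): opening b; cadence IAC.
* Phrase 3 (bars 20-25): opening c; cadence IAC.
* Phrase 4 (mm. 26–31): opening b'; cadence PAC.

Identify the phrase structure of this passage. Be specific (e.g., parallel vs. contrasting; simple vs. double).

contrasting double period

Four phrases in two halves: the first half (mm. 8–19) ends with an imperfect authentic cadence, the second (bars 20–31) with a perfect authentic cadence — a large antecedent–consequent pair, i.e. a double period.
Phrase 3 begins with different material from phrase 1, making it contrasting.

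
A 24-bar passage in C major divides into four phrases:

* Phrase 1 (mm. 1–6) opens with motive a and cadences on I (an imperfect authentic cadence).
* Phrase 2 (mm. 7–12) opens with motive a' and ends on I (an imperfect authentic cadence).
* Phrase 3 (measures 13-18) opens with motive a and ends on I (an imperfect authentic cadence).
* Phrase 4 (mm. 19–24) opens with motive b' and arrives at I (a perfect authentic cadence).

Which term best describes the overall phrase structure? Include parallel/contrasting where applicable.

Four phrases in two halves: the first half (mm. 1–12) ends with an imperfect authentic cadence, the second (mm. 13–24) with a perfect authentic cadence — a large antecedent–consequent pair, i.e. a double period.
Phrase 3 begins with the same material as phrase 1, making it parallel.

parallel double period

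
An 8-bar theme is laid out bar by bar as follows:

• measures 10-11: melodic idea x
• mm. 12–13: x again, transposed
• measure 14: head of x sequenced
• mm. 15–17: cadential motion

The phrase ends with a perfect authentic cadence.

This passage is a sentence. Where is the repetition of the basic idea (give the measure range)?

measures 12–13

The presentation of a sentence is the basic idea (bars 10–11) plus its repetition (mm. 12–13); the repetition of the basic idea is therefore measures 12–13.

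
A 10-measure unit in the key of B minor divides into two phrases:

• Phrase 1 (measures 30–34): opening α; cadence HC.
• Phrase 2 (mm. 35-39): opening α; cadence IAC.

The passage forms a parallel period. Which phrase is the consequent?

phrase 2

The phrase ending with the weaker cadence (half cadence) is the antecedent; the one ending more conclusively (imperfect authentic cadence) is the consequent. The consequent is phrase 2.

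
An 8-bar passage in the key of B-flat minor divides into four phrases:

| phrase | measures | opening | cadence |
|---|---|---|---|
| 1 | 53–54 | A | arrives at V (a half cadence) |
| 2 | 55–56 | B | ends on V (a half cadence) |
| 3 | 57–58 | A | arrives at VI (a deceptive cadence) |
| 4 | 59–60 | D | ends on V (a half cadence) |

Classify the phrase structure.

Phrase 4 ends with a half cadence, no stronger than phrase 2's half cadence, so the four phrases do not form a double period; nor do phrases 3–4 duplicate 1–2, so it is not a repeated period. With no phrase reaching a conclusive cadence, the passage is a phrase group.

phrase group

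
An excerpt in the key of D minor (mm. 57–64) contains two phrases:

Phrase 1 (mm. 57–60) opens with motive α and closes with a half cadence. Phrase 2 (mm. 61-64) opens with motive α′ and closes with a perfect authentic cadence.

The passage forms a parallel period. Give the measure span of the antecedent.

The phrase ending with the weaker cadence (half cadence) is the antecedent; the one ending more conclusively (perfect authentic cadence) is the consequent. The antecedent is measures 57–60.

measures 57–60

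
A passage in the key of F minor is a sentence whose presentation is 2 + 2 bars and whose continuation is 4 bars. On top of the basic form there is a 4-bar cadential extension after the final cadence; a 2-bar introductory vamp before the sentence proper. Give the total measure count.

Basic sentence: 2 + 2 + 4 = 8 bars.
8 (basic form) + 4 (cadential extension) + 2 (introduction) = 14.

14 measures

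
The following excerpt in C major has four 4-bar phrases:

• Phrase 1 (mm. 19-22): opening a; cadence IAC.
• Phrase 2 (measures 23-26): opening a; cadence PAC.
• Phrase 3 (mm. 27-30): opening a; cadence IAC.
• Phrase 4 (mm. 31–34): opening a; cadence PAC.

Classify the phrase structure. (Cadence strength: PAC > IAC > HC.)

The cadence pattern IAC–PAC–IAC–PAC is weak–strong twice, and phrases 3–4 restate phrases 1–2: a period heard twice, not a double period (which would end weakly at phrase 2).

repeated period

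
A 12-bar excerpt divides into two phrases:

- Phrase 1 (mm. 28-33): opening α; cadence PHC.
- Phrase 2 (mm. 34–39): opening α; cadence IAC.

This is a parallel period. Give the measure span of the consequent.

measures 34–39

The phrase ending with the weaker cadence (Phrygian half cadence) is the antecedent; the one ending more conclusively (imperfect authentic cadence) is the consequent. The consequent is measures 34–39.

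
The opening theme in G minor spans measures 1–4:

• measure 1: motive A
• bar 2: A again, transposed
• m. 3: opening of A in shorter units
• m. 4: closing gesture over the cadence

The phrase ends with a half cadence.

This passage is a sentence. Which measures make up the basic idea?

measures 1–1

The presentation of a sentence is the basic idea (m. 1) plus its repetition (m. 2); the basic idea is therefore bar 1.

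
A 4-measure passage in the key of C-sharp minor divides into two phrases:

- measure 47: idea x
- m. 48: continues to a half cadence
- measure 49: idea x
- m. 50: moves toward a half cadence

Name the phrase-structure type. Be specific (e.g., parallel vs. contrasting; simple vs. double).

repeated phrase

Both phrases have the same opening (x) and the same cadence (half cadence): the second is a restatement, not a consequent, so this is a repeated phrase rather than a period.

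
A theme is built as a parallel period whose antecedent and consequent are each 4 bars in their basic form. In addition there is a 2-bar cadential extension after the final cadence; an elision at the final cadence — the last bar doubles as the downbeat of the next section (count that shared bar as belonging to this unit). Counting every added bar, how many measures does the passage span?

10 measures

Basic parallel period: 4 + 4 = 8 bars.
8 (basic form) + 2 (cadential extension) = 10.
The elision shares a bar with the next section but does not change this unit's count.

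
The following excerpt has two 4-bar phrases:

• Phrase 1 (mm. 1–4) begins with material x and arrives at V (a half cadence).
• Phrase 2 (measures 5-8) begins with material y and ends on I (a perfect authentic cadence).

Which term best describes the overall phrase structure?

contrasting period

Phrase 1 ends with a half cadence (weaker) and phrase 2 with a perfect authentic cadence (stronger): antecedent + consequent = a period.
The two phrases open with different material (x / y), so the period is contrasting.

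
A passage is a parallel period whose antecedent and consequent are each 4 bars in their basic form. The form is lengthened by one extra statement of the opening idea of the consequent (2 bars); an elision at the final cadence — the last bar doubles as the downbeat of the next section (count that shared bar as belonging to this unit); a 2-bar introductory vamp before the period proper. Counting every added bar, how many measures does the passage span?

12 measures

Basic parallel period: 4 + 4 = 8 bars.
8 (basic form) + 2 (extra statement) + 2 (introduction) = 12.
The elision shares a bar with the next section but does not change this unit's count.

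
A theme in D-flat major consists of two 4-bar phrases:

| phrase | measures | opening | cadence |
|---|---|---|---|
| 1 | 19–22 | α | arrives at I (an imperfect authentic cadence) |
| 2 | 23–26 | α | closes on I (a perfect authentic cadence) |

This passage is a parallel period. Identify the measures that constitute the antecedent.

measures 19–22

The antecedent is the phrase ending with the weaker cadence (imperfect authentic cadence, phrase 1) and the consequent the one ending more conclusively (perfect authentic cadence, phrase 2); the antecedent is mm. 19–22.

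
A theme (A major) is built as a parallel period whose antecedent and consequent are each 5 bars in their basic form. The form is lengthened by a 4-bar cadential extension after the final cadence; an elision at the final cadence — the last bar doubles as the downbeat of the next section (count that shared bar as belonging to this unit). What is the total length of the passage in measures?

14 measures

Basic parallel period: 5 + 5 = 10 bars.
10 (basic form) + 4 (cadential extension) = 14.
The elision shares a bar with the next section but does not change this unit's count.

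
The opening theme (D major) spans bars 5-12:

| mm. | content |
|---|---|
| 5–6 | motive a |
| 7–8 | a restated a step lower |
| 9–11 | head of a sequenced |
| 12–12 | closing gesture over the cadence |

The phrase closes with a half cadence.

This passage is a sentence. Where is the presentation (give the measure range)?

The presentation of a sentence is the basic idea (measures 5–6) plus its repetition (mm. 7–8); the presentation is therefore mm. 5-8.

measures 5–8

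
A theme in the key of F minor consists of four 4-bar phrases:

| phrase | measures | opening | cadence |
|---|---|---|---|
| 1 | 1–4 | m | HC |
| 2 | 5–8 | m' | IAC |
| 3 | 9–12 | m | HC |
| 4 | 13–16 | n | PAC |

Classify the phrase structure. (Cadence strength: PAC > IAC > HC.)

parallel double period

Four phrases in two halves: the first half (measures 1–8) ends with an imperfect authentic cadence, the second (measures 9-16) with a perfect authentic cadence — a large antecedent–consequent pair, i.e. a double period.
Phrase 3 begins with the same material as phrase 1, making it parallel.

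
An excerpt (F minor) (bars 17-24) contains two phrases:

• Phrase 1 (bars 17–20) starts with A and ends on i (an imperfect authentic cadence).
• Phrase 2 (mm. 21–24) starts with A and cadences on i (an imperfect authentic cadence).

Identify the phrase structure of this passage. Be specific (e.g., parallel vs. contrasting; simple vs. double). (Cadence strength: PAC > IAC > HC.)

repeated phrase

Both phrases have the same opening (A) and the same cadence (imperfect authentic cadence): the second is a restatement, not a consequent, so this is a repeated phrase rather than a period.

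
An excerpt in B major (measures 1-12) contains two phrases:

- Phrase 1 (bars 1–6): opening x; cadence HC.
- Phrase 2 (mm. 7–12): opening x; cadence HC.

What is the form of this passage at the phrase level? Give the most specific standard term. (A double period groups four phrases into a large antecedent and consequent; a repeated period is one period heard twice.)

Both phrases have the same opening (x) and the same cadence (half cadence): the second is a restatement, not a consequent, so this is a repeated phrase rather than a period.

repeated phrase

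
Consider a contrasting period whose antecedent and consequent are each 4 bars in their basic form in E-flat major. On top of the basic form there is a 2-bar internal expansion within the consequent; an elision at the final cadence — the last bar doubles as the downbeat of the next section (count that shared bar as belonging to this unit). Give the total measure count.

Basic contrasting period: 4 + 4 = 8 bars.
8 (basic form) + 2 (internal expansion) = 10.
The elision shares a bar with the next section but does not change this unit's count.

10 measures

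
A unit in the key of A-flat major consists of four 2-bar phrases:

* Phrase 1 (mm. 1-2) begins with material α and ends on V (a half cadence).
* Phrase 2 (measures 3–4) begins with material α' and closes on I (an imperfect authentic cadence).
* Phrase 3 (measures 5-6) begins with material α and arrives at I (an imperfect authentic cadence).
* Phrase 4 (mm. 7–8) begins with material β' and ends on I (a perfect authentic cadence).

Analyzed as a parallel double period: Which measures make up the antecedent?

In a double period the four phrases pair into a large antecedent (phrases 1–2, ending imperfect authentic cadence) and a large consequent (phrases 3–4, ending perfect authentic cadence). The antecedent spans measures 1–4.

measures 1–4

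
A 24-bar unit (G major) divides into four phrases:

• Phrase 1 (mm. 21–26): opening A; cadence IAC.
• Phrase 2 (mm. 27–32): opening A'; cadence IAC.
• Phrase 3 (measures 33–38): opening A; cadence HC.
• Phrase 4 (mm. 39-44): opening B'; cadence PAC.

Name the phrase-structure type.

parallel double period

Four phrases in two halves: the first half (bars 21–32) ends with an imperfect authentic cadence, the second (mm. 33-44) with a perfect authentic cadence — a large antecedent–consequent pair, i.e. a double period.
Phrase 3 begins with the same material as phrase 1, making it parallel.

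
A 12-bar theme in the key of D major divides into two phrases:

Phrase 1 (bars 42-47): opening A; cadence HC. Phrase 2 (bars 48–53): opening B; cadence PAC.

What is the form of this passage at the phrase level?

contrasting period

Phrase 1 ends with a half cadence (weaker) and phrase 2 with a perfect authentic cadence (stronger): antecedent + consequent = a period.
The two phrases open with different material (A / B), so the period is contrasting.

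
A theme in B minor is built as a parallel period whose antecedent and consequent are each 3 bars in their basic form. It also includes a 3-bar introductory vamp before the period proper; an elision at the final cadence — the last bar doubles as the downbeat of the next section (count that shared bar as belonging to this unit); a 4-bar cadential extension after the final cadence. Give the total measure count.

Basic parallel period: 3 + 3 = 6 bars.
6 (basic form) + 3 (introduction) + 4 (cadential extension) = 13.
The elision shares a bar with the next section but does not change this unit's count.

13 measures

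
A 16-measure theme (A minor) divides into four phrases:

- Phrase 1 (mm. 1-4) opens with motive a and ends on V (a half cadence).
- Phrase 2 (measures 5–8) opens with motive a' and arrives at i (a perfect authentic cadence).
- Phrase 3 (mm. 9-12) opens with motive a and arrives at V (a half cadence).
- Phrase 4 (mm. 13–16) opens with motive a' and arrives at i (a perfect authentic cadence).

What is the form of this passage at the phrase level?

The cadence pattern HC–PAC–HC–PAC is weak–strong twice, and phrases 3–4 restate phrases 1–2: a period heard twice, not a double period (which would end weakly at phrase 2).

repeated period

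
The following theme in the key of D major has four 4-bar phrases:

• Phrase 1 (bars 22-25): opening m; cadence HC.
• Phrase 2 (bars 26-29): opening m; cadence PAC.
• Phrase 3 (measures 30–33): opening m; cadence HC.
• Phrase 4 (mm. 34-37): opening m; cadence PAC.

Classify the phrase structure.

repeated period

The cadence pattern HC–PAC–HC–PAC is weak–strong twice, and phrases 3–4 restate phrases 1–2: a period heard twice, not a double period (which would end weakly at phrase 2).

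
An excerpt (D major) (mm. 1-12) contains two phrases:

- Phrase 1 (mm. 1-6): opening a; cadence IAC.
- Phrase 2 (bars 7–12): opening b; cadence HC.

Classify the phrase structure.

The second phrase closes with a half cadence, which is not stronger than the first phrase's imperfect authentic cadence; without a weak→strong cadential pair there is no antecedent–consequent relationship, so this is a phrase group rather than a period.

phrase group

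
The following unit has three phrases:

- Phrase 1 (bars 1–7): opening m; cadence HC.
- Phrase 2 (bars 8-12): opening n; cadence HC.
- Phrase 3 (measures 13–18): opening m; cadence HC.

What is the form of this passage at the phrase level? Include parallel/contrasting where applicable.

The final phrase closes with a half cadence, which is not stronger than the preceding half cadence; the 3 phrases lack an overall antecedent–consequent design and so form a phrase group.

phrase group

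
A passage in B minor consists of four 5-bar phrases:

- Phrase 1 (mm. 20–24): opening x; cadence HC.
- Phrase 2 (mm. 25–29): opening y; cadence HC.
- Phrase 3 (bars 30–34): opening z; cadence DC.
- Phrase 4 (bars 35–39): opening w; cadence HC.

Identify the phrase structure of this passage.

Phrase 4 ends with a half cadence, no stronger than phrase 2's half cadence, so the four phrases do not form a double period; nor do phrases 3–4 duplicate 1–2, so it is not a repeated period. With no phrase reaching a conclusive cadence, the passage is a phrase group.

phrase group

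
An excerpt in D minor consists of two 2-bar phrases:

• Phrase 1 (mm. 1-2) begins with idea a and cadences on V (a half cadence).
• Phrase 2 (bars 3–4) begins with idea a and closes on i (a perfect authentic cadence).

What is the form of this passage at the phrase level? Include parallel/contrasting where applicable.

parallel period

Phrase 1 ends with a half cadence (weaker) and phrase 2 with a perfect authentic cadence (stronger): antecedent + consequent = a period.
The two phrases open with the same material (a / a), so the period is parallel.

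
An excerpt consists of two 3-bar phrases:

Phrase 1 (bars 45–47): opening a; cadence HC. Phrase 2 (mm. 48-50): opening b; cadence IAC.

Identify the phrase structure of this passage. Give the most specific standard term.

Phrase 1 ends with a half cadence (weaker) and phrase 2 with an imperfect authentic cadence (stronger): antecedent + consequent = a period.
The two phrases open with different material (a / b), so the period is contrasting.

contrasting period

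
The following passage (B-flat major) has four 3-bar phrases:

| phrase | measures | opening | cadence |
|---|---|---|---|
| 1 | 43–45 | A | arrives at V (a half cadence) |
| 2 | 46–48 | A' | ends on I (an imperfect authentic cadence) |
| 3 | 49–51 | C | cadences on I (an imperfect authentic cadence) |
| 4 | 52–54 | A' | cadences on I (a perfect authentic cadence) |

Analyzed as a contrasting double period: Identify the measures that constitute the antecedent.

measures 43–48

In a double period the four phrases pair into a large antecedent (phrases 1–2, ending imperfect authentic cadence) and a large consequent (phrases 3–4, ending perfect authentic cadence). The antecedent spans mm. 43–48.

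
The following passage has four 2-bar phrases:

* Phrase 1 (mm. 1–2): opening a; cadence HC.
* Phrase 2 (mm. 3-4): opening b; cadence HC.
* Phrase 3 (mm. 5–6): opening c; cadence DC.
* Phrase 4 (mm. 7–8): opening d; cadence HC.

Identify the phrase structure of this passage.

phrase group

Phrase 4 ends with a half cadence, no stronger than phrase 2's half cadence, so the four phrases do not form a double period; nor do phrases 3–4 duplicate 1–2, so it is not a repeated period. With no phrase reaching a conclusive cadence, the passage is a phrase group.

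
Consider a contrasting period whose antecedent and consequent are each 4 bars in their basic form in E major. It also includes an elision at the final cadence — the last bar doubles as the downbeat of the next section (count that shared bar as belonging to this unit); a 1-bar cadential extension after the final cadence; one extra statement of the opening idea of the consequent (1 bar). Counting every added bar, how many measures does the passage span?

Basic contrasting period: 4 + 4 = 8 bars.
8 (basic form) + 1 (cadential extension) + 1 (extra statement) = 10.
The elision shares a bar with the next section but does not change this unit's count.

10 measures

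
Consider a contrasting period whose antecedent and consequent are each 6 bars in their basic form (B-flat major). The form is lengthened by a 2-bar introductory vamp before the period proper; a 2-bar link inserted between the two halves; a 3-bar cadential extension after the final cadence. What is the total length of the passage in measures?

19 measures

Basic contrasting period: 6 + 6 = 12 bars.
12 (basic form) + 2 (introduction) + 2 (link) + 3 (cadential extension) = 19.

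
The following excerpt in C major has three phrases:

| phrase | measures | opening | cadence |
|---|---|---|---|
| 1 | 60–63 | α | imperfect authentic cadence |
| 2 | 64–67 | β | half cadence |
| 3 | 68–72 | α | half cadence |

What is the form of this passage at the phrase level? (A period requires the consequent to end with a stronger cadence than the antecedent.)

phrase group

The final phrase closes with a half cadence, which is not stronger than the preceding half cadence; the 3 phrases lack an overall antecedent–consequent design and so form a phrase group.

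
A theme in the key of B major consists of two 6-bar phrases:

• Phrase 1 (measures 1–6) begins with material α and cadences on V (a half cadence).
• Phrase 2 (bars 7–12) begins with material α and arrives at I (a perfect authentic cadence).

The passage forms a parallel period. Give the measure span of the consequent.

measures 7–12

The phrase ending with the weaker cadence (half cadence) is the antecedent; the one ending more conclusively (perfect authentic cadence) is the consequent. The consequent is measures 7–12.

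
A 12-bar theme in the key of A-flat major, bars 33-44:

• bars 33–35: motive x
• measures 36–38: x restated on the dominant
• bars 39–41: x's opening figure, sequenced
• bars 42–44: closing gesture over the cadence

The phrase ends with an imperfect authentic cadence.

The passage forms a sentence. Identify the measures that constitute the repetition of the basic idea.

The presentation of a sentence is the basic idea (mm. 33-35) plus its repetition (mm. 36–38); the repetition of the basic idea is therefore bars 36-38.

measures 36–38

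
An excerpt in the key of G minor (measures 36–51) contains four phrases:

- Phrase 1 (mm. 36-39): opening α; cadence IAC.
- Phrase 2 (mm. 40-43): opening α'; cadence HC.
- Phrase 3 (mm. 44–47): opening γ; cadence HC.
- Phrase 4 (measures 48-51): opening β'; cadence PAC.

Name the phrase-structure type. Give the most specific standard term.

contrasting double period

Four phrases in two halves: the first half (mm. 36-43) ends with a half cadence, the second (mm. 44–51) with a perfect authentic cadence — a large antecedent–consequent pair, i.e. a double period.
Phrase 3 begins with different material from phrase 1, making it contrasting.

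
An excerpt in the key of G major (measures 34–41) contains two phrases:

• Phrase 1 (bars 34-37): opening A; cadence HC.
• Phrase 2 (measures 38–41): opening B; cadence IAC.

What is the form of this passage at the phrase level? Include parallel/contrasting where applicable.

contrasting period

Phrase 1 ends with a half cadence (weaker) and phrase 2 with an imperfect authentic cadence (stronger): antecedent + consequent = a period.
The two phrases open with different material (A / B), so the period is contrasting.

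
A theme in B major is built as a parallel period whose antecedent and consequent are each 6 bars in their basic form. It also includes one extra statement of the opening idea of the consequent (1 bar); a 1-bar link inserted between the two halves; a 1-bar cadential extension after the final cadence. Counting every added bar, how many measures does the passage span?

Basic parallel period: 6 + 6 = 12 bars.
12 (basic form) + 1 (extra statement) + 1 (link) + 1 (cadential extension) = 15.

15 measures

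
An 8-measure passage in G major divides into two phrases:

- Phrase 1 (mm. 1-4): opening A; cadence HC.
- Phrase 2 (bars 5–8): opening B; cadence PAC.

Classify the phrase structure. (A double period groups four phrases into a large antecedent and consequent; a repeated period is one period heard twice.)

contrasting period

Phrase 1 ends with a half cadence (weaker) and phrase 2 with a perfect authentic cadence (stronger): antecedent + consequent = a period.
The two phrases open with different material (A / B), so the period is contrasting.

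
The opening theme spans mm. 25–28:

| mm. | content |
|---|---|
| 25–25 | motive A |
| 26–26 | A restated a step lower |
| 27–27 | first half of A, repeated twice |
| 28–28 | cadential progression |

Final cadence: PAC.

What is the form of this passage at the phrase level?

Basic idea (measure 25) + its repetition (m. 26) form the presentation; fragmentation and cadence (mm. 27–28) form the continuation — the 4-bar whole is a sentence.

sentence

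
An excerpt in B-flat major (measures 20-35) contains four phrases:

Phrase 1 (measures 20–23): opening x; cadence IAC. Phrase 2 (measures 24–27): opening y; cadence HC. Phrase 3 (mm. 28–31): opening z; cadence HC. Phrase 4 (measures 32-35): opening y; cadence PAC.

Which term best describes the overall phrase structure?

Four phrases in two halves: the first half (bars 20–27) ends with a half cadence, the second (measures 28–35) with a perfect authentic cadence — a large antecedent–consequent pair, i.e. a double period.
Phrase 3 begins with different material from phrase 1, making it contrasting.

contrasting double period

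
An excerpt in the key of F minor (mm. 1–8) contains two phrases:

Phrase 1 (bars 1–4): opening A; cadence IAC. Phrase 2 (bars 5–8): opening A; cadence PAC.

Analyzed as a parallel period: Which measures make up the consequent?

The antecedent is the phrase ending with the weaker cadence (imperfect authentic cadence, phrase 1) and the consequent the one ending more conclusively (perfect authentic cadence, phrase 2); the consequent is bars 5–8.

measures 5–8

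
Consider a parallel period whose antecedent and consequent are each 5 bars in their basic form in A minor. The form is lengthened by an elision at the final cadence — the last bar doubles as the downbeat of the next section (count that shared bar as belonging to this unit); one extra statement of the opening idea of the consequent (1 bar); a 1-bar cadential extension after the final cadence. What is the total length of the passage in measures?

Basic parallel period: 5 + 5 = 10 bars.
10 (basic form) + 1 (extra statement) + 1 (cadential extension) = 12.
The elision shares a bar with the next section but does not change this unit's count.

12 measures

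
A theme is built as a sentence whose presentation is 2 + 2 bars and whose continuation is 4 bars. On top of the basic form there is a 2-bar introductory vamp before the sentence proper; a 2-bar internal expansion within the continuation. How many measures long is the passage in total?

12 measures

Basic sentence: 2 + 2 + 4 = 8 bars.
8 (basic form) + 2 (introduction) + 2 (internal expansion) = 12.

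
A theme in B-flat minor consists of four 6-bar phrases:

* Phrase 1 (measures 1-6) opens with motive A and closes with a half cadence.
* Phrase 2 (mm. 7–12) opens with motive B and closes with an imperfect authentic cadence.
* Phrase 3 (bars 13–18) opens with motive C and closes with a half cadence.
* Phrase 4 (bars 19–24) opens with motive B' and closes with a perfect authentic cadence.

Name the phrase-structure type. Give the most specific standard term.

Four phrases in two halves: the first half (measures 1–12) ends with an imperfect authentic cadence, the second (measures 13-24) with a perfect authentic cadence — a large antecedent–consequent pair, i.e. a double period.
Phrase 3 begins with different material from phrase 1, making it contrasting.

contrasting double period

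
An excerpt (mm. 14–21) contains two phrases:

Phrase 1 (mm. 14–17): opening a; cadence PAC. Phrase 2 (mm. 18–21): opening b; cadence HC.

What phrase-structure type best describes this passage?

phrase group

The second phrase closes with a half cadence, which is not stronger than the first phrase's perfect authentic cadence; without a weak→strong cadential pair there is no antecedent–consequent relationship, so this is a phrase group rather than a period.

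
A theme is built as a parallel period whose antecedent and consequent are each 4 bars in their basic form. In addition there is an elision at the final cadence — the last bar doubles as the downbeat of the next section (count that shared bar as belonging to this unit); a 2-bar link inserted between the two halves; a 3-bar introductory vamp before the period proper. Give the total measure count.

Basic parallel period: 4 + 4 = 8 bars.
8 (basic form) + 2 (link) + 3 (introduction) = 13.
The elision shares a bar with the next section but does not change this unit's count.

13 measures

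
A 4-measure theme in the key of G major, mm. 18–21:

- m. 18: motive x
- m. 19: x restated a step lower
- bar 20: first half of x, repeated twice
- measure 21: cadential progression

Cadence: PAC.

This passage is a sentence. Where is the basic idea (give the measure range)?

measures 18–18

The presentation of a sentence is the basic idea (m. 18) plus its repetition (measure 19); the basic idea is therefore m. 18.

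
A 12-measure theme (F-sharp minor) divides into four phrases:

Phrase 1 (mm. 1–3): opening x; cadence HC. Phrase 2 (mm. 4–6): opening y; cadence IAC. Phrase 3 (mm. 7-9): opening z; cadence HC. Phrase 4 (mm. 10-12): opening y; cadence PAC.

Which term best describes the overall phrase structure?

contrasting double period

Four phrases in two halves: the first half (mm. 1–6) ends with an imperfect authentic cadence, the second (mm. 7–12) with a perfect authentic cadence — a large antecedent–consequent pair, i.e. a double period.
Phrase 3 begins with different material from phrase 1, making it contrasting.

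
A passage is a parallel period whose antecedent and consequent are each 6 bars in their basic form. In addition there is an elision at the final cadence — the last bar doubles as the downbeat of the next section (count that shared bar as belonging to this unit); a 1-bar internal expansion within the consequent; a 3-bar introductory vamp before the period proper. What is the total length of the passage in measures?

Basic parallel period: 6 + 6 = 12 bars.
12 (basic form) + 1 (internal expansion) + 3 (introduction) = 16.
The elision shares a bar with the next section but does not change this unit's count.

16 measures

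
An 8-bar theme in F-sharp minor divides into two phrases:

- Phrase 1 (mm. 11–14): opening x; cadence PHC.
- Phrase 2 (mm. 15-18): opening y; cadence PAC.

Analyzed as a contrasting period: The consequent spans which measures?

The antecedent is the phrase ending with the weaker cadence (Phrygian half cadence, phrase 1) and the consequent the one ending more conclusively (perfect authentic cadence, phrase 2); the consequent is mm. 15-18.

measures 15–18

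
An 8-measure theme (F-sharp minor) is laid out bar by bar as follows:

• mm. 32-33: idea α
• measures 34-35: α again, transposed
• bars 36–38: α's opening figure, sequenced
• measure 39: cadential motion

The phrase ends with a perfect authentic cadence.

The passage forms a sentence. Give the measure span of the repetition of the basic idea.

measures 34–35

The presentation of a sentence is the basic idea (mm. 32–33) plus its repetition (bars 34-35); the repetition of the basic idea is therefore mm. 34–35.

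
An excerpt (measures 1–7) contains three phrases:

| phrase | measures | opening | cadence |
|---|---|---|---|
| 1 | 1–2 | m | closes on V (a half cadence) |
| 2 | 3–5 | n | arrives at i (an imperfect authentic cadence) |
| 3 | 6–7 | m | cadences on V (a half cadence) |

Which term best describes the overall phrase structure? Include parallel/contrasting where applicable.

phrase group

The final phrase closes with a half cadence, which is not stronger than the preceding imperfect authentic cadence; the 3 phrases lack an overall antecedent–consequent design and so form a phrase group.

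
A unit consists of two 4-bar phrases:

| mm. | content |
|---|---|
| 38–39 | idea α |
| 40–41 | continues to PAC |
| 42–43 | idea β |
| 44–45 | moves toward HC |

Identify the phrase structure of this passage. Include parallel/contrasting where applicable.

The second phrase closes with a half cadence, which is not stronger than the first phrase's perfect authentic cadence; without a weak→strong cadential pair there is no antecedent–consequent relationship, so this is a phrase group rather than a period.

phrase group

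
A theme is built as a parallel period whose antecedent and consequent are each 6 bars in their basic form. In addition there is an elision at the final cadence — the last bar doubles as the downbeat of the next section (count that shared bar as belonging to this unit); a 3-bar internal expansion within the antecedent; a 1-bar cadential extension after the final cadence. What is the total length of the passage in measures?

Basic parallel period: 6 + 6 = 12 bars.
12 (basic form) + 3 (internal expansion) + 1 (cadential extension) = 16.
The elision shares a bar with the next section but does not change this unit's count.

16 measures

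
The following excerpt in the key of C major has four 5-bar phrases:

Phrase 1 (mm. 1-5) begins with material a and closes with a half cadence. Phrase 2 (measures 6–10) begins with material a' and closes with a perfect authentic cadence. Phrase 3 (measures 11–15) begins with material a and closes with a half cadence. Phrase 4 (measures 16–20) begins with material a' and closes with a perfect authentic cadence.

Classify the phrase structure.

The cadence pattern HC–PAC–HC–PAC is weak–strong twice, and phrases 3–4 restate phrases 1–2: a period heard twice, not a double period (which would end weakly at phrase 2).

repeated period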